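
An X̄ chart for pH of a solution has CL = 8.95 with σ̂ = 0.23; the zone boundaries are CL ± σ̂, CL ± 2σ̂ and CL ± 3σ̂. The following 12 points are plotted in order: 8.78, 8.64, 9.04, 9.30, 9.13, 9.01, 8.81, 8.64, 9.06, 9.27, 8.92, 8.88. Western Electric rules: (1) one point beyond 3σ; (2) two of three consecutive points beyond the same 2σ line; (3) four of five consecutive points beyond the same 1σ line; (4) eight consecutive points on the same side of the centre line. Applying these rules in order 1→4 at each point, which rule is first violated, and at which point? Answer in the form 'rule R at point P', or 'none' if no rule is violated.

none

Zone of each point (C = within 1σ̂, B = 1σ̂–2σ̂, A = 2σ̂–3σ̂, * = beyond 3σ̂; sign = side of CL): 1:-C, 2:-B, 3:+C, 4:+B, 5:+C, 6:+C, 7:-C, 8:-B, 9:+C, 10:+B, 11:-C, 12:-C
No rule fires across all 12 points.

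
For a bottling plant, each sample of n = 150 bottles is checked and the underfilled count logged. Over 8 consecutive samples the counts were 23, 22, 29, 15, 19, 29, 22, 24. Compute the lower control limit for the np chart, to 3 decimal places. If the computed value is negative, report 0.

9.666

p̄ = Σdᵢ / (k·n) = 183 / (8 × 150) = 0.15250
LCL = np̄ − 3·√(np̄(1−p̄)) = 22.8750 − 3 × 4.4030 = 9.6659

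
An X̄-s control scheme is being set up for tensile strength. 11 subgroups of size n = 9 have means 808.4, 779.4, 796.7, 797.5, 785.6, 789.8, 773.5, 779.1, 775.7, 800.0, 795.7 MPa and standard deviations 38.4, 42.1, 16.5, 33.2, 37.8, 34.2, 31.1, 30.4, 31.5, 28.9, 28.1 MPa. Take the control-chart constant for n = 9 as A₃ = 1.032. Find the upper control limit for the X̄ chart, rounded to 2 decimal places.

822.26

X̄̄ = (808.4 + 779.4 + 796.7 + 797.5 + 785.6 + 789.8 + 773.5 + 779.1 + 775.7 + 800.0 + 795.7) / 11 = 789.2182
s̄ = (38.4 + 42.1 + 16.5 + 33.2 + 37.8 + 34.2 + 31.1 + 30.4 + 31.5 + 28.9 + 28.1) / 11 = 32.0182
UCL = X̄̄ + A₃·s̄ = 789.2182 + 1.032 × 32.0182 = 822.2609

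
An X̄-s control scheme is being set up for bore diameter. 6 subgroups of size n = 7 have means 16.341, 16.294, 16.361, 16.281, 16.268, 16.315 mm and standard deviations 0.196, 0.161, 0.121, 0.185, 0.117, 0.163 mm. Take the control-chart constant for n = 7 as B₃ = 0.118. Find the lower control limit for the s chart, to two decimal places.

0.02

s̄ = (0.196 + 0.161 + 0.121 + 0.185 + 0.117 + 0.163) / 6 = 0.1572
LCL_s = B₃·s̄ = 0.118 × 0.1572 = 0.0185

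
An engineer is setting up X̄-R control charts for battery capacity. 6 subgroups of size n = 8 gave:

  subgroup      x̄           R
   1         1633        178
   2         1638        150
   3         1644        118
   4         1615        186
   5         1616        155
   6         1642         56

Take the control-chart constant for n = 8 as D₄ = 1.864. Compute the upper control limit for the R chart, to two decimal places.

R̄ = (178 + 150 + 118 + 186 + 155 + 56) / 6 = 843.0000 / 6 = 140.5000
UCL_R = D₄·R̄ = 1.864 × 140.5000 = 261.8920

261.89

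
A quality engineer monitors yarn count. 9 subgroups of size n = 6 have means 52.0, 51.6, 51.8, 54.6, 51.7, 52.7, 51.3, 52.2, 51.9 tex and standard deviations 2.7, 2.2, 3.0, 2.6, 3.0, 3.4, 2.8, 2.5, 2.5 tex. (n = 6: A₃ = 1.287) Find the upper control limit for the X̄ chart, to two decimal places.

X̄̄ = (52.0 + 51.6 + 51.8 + 54.6 + 51.7 + 52.7 + 51.3 + 52.2 + 51.9) / 9 = 52.2000
s̄ = (2.7 + 2.2 + 3.0 + 2.6 + 3.0 + 3.4 + 2.8 + 2.5 + 2.5) / 9 = 2.7444
UCL = X̄̄ + A₃·s̄ = 52.2000 + 1.287 × 2.7444 = 55.7321

55.73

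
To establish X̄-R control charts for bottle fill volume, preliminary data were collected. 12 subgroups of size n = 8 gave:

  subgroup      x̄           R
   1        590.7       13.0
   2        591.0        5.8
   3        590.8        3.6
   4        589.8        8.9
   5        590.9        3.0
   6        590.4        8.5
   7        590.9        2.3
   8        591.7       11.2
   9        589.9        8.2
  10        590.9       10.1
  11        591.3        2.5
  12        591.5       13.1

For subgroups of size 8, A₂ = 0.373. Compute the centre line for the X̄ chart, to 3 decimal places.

590.817

X̄̄ = (590.7 + 591.0 + 590.8 + 589.8 + 590.9 + 590.4 + 590.9 + 591.7 + 589.9 + 590.9 + 591.3 + 591.5) / 12 = 7089.8000 / 12 = 590.8167
CL = X̄̄ = 590.8167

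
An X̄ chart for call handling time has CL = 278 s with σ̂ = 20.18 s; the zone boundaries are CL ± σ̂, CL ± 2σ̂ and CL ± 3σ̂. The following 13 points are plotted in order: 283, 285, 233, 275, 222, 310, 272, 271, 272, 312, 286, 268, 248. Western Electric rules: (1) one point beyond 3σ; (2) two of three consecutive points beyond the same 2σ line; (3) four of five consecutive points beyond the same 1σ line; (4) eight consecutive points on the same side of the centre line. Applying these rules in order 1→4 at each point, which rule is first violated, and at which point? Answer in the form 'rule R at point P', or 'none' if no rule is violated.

rule 2 at point 5

Zone of each point (C = within 1σ̂, B = 1σ̂–2σ̂, A = 2σ̂–3σ̂, * = beyond 3σ̂; sign = side of CL): 1:+C, 2:+C, 3:-A, 4:-C, 5:-A, 6:+B, 7:-C, 8:-C, 9:-C, 10:+B, 11:+C, 12:-C, 13:-B
Rule 2 (two of three consecutive points beyond the same 2σ limit) is satisfied at point 5.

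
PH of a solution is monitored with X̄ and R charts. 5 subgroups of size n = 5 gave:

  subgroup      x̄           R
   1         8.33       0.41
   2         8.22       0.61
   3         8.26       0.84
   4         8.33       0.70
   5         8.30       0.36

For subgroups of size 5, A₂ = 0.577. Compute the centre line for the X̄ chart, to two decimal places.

X̄̄ = (8.33 + 8.22 + 8.26 + 8.33 + 8.30) / 5 = 41.4400 / 5 = 8.2880
CL = X̄̄ = 8.2880

8.29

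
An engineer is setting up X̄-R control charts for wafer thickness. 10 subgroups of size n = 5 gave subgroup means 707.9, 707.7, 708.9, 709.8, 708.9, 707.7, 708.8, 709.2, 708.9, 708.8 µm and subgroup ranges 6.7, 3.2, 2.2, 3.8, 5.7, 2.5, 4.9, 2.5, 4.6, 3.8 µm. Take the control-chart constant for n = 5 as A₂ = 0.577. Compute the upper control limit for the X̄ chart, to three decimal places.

710.962

X̄̄ = (707.9 + 707.7 + 708.9 + 709.8 + 708.9 + 707.7 + 708.8 + 709.2 + 708.9 + 708.8) / 10 = 7086.6000 / 10 = 708.6600
R̄ = (6.7 + 3.2 + 2.2 + 3.8 + 5.7 + 2.5 + 4.9 + 2.5 + 4.6 + 3.8) / 10 = 39.9000 / 10 = 3.9900
UCL = X̄̄ + A₂·R̄ = 708.6600 + 0.577 × 3.9900 = 710.9622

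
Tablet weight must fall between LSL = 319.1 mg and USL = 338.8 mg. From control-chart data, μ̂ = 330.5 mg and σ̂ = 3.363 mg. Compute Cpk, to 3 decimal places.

0.823

Cpu = (USL − μ̂) / (3σ̂) = (338.8 − 330.5) / (3 × 3.363) = 0.8227; Cpl = (μ̂ − LSL) / (3σ̂) = (330.5 − 319.1) / (3 × 3.363) = 1.1299; Cpk = min(Cpu, Cpl) = 0.8227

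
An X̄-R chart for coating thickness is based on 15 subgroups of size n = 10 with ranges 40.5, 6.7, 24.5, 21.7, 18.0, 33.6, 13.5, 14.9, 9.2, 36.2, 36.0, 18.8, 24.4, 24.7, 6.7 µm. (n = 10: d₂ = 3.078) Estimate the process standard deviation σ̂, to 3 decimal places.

7.135

R̄ = (40.5 + 6.7 + 24.5 + 21.7 + 18.0 + 33.6 + 13.5 + 14.9 + 9.2 + 36.2 + 36.0 + 18.8 + 24.4 + 24.7 + 6.7) / 15 = 21.9600
σ̂ = R̄ / d₂ = 21.9600 / 3.078 = 7.1345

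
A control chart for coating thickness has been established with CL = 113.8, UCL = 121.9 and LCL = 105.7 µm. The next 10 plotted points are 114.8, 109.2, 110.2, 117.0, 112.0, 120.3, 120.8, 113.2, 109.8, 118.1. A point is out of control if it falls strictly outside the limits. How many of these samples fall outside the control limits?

All 10 points lie within [105.7, 121.9].

0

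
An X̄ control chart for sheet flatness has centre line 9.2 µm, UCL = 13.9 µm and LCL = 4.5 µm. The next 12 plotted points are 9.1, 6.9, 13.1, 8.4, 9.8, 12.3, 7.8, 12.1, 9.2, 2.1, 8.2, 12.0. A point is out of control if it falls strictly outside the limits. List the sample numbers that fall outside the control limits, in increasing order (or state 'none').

Compare each point to [4.5, 13.9]: sample 10 = 2.1 < LCL.

10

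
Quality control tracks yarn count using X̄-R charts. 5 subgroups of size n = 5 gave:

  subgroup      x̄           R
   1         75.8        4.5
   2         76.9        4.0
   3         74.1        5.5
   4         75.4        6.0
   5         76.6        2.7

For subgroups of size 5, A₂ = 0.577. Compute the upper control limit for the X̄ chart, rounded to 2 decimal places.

78.38

X̄̄ = (75.8 + 76.9 + 74.1 + 75.4 + 76.6) / 5 = 378.8000 / 5 = 75.7600
R̄ = (4.5 + 4.0 + 5.5 + 6.0 + 2.7) / 5 = 22.7000 / 5 = 4.5400
UCL = X̄̄ + A₂·R̄ = 75.7600 + 0.577 × 4.5400 = 78.3796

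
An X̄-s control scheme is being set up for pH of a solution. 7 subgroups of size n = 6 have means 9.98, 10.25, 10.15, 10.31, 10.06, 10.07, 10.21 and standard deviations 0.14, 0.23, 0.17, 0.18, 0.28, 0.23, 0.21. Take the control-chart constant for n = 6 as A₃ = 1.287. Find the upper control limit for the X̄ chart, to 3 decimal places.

10.412

X̄̄ = (9.98 + 10.25 + 10.15 + 10.31 + 10.06 + 10.07 + 10.21) / 7 = 10.1471
s̄ = (0.14 + 0.23 + 0.17 + 0.18 + 0.28 + 0.23 + 0.21) / 7 = 0.2057
UCL = X̄̄ + A₃·s̄ = 10.1471 + 1.287 × 0.2057 = 10.4119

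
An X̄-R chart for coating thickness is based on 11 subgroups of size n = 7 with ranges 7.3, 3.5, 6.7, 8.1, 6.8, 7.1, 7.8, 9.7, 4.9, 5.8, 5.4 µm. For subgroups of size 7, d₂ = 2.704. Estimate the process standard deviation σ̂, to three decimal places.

R̄ = (7.3 + 3.5 + 6.7 + 8.1 + 6.8 + 7.1 + 7.8 + 9.7 + 4.9 + 5.8 + 5.4) / 11 = 6.6455
σ̂ = R̄ / d₂ = 6.6455 / 2.704 = 2.4576

2.458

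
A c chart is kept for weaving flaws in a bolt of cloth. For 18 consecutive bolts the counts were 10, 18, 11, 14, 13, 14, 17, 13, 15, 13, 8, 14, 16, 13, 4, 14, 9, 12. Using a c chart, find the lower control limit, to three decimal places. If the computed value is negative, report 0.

c̄ = (10 + 18 + 11 + 14 + 13 + 14 + 17 + 13 + 15 + 13 + 8 + 14 + 16 + 13 + 4 + 14 + 9 + 12) / 18 = 228 / 18 = 12.6667
LCL = c̄ − 3√c̄ = 12.6667 − 3 × 3.5590 = 1.9896

1.990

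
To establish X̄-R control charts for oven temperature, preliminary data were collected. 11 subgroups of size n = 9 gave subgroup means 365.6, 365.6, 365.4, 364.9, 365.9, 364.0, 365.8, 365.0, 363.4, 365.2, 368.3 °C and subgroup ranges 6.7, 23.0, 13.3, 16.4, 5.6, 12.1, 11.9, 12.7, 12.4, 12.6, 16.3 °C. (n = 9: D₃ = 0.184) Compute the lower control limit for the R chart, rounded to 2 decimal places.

2.39

R̄ = (6.7 + 23.0 + 13.3 + 16.4 + 5.6 + 12.1 + 11.9 + 12.7 + 12.4 + 12.6 + 16.3) / 11 = 143.0000 / 11 = 13.0000
LCL_R = D₃·R̄ = 0.184 × 13.0000 = 2.3920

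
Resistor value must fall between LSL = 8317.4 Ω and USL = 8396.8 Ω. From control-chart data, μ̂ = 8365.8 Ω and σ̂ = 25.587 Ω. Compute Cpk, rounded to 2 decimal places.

Cpu = (USL − μ̂) / (3σ̂) = (8396.8 − 8365.8) / (3 × 25.587) = 0.4039; Cpl = (μ̂ − LSL) / (3σ̂) = (8365.8 − 8317.4) / (3 × 25.587) = 0.6305; Cpk = min(Cpu, Cpl) = 0.4039

0.40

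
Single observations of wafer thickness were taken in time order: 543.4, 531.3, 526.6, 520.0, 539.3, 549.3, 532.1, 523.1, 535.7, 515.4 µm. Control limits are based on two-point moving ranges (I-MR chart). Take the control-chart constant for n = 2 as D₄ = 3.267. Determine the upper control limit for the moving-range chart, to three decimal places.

40.583

Moving ranges: 12.1, 4.7, 6.6, 19.3, 10.0, 17.2, 9.0, 12.6, 20.3; M̄R̄ = 111.8000 / 9 = 12.4222
UCL_MR = D₄·M̄R̄ = 3.267 × 12.4222 = 40.5834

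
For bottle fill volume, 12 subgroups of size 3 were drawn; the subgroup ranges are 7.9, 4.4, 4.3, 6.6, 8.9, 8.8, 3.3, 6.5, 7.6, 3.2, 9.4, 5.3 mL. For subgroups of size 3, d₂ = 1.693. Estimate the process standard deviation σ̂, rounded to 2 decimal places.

3.75

R̄ = (7.9 + 4.4 + 4.3 + 6.6 + 8.9 + 8.8 + 3.3 + 6.5 + 7.6 + 3.2 + 9.4 + 5.3) / 12 = 6.3500
σ̂ = R̄ / d₂ = 6.3500 / 1.693 = 3.7507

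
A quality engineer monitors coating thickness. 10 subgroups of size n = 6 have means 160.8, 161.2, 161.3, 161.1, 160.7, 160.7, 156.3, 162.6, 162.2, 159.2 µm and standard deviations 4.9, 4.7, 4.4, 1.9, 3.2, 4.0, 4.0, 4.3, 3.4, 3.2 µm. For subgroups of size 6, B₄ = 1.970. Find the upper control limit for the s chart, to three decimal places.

s̄ = (4.9 + 4.7 + 4.4 + 1.9 + 3.2 + 4.0 + 4.0 + 4.3 + 3.4 + 3.2) / 10 = 3.8000
UCL_s = B₄·s̄ = 1.970 × 3.8000 = 7.4860

7.486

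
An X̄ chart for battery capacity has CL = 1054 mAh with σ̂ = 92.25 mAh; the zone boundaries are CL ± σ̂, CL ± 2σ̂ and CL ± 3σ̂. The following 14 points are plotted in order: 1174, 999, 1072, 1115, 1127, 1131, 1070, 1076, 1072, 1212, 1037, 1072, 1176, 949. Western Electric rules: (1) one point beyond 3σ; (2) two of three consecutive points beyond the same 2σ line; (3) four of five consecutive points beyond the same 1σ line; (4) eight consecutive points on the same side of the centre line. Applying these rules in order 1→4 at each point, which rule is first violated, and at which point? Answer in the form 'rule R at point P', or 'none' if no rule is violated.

Zone of each point (C = within 1σ̂, B = 1σ̂–2σ̂, A = 2σ̂–3σ̂, * = beyond 3σ̂; sign = side of CL): 1:+B, 2:-C, 3:+C, 4:+C, 5:+C, 6:+C, 7:+C, 8:+C, 9:+C, 10:+B, 11:-C, 12:+C, 13:+B, 14:-B
Rule 4 (eight consecutive points on the same side of the centre line) is satisfied at point 10.

rule 4 at point 10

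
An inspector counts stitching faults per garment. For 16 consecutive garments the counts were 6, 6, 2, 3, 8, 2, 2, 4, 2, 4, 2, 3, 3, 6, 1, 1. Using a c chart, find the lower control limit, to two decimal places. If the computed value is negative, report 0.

c̄ = (6 + 6 + 2 + 3 + 8 + 2 + 2 + 4 + 2 + 4 + 2 + 3 + 3 + 6 + 1 + 1) / 16 = 55 / 16 = 3.4375
LCL = c̄ − 3√c̄ = 3.4375 − 3 × 1.8540 = -2.1246 → 0 (cannot be negative)

0.00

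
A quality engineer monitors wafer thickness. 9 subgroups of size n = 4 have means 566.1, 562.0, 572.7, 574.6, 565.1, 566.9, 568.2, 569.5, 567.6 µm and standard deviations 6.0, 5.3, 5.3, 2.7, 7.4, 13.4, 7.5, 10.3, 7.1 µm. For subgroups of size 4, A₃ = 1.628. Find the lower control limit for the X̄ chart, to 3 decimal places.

X̄̄ = (566.1 + 562.0 + 572.7 + 574.6 + 565.1 + 566.9 + 568.2 + 569.5 + 567.6) / 9 = 568.0778
s̄ = (6.0 + 5.3 + 5.3 + 2.7 + 7.4 + 13.4 + 7.5 + 10.3 + 7.1) / 9 = 7.2222
LCL = X̄̄ − A₃·s̄ = 568.0778 − 1.628 × 7.2222 = 556.3200

556.320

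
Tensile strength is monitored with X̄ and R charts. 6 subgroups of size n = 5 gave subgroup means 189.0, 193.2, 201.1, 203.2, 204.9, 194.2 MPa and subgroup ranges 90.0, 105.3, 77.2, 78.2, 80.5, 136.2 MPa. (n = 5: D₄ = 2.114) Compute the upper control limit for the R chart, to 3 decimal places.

199.914

R̄ = (90.0 + 105.3 + 77.2 + 78.2 + 80.5 + 136.2) / 6 = 567.4000 / 6 = 94.5667
UCL_R = D₄·R̄ = 2.114 × 94.5667 = 199.9139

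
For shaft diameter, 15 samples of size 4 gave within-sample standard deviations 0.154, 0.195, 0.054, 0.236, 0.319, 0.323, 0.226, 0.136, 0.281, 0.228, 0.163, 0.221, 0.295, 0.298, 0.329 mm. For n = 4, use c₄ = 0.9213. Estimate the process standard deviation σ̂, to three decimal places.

0.250

s̄ = (0.154 + 0.195 + 0.054 + 0.236 + 0.319 + 0.323 + 0.226 + 0.136 + 0.281 + 0.228 + 0.163 + 0.221 + 0.295 + 0.298 + 0.329) / 15 = 0.2305
σ̂ = s̄ / c₄ = 0.2305 / 0.9213 = 0.2502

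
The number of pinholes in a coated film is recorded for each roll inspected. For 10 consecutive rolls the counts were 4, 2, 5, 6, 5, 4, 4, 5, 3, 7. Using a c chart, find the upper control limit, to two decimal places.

10.86

c̄ = (4 + 2 + 5 + 6 + 5 + 4 + 4 + 5 + 3 + 7) / 10 = 45 / 10 = 4.5000
UCL = c̄ + 3√c̄ = 4.5000 + 3 × √4.5000 = 4.5000 + 3 × 2.1213 = 10.8640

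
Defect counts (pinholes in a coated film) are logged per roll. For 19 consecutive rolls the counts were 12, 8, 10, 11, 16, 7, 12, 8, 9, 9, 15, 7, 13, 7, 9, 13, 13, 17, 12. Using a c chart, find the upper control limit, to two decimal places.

c̄ = (12 + 8 + 10 + 11 + 16 + 7 + 12 + 8 + 9 + 9 + 15 + 7 + 13 + 7 + 9 + 13 + 13 + 17 + 12) / 19 = 208 / 19 = 10.9474
UCL = c̄ + 3√c̄ = 10.9474 + 3 × √10.9474 = 10.9474 + 3 × 3.3087 = 20.8734

20.87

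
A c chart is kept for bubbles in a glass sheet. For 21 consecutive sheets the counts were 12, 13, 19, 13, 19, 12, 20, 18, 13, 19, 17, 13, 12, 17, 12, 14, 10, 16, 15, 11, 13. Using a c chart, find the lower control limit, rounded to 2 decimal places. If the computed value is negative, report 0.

c̄ = (12 + 13 + 19 + 13 + 19 + 12 + 20 + 18 + 13 + 19 + 17 + 13 + 12 + 17 + 12 + 14 + 10 + 16 + 15 + 11 + 13) / 21 = 308 / 21 = 14.6667
LCL = c̄ − 3√c̄ = 14.6667 − 3 × 3.8297 = 3.1775

3.18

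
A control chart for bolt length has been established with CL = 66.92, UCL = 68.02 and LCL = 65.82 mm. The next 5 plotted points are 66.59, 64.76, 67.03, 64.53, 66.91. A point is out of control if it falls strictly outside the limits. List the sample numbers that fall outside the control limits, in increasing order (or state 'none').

Compare each point to [65.82, 68.02]: sample 2 = 64.76 < LCL; sample 4 = 64.53 < LCL.

2, 4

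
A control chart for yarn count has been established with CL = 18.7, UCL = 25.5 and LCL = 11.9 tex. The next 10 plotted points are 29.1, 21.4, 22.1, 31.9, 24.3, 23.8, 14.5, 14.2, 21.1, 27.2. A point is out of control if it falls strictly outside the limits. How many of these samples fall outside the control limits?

3

Compare each point to [11.9, 25.5]: sample 1 = 29.1 > UCL; sample 4 = 31.9 > UCL; sample 10 = 27.2 > UCL.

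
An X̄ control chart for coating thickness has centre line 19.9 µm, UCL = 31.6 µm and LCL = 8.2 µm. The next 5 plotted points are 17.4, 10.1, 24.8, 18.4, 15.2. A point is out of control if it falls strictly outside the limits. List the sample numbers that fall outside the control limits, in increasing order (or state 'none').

none

All 5 points lie within [8.2, 31.6].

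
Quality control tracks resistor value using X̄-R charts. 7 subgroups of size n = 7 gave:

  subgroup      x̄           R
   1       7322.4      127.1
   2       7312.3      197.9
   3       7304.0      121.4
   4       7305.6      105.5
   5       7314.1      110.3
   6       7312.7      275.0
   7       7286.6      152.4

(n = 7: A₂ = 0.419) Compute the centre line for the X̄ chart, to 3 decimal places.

7308.243

X̄̄ = (7322.4 + 7312.3 + 7304.0 + 7305.6 + 7314.1 + 7312.7 + 7286.6) / 7 = 51157.7000 / 7 = 7308.2429
CL = X̄̄ = 7308.2429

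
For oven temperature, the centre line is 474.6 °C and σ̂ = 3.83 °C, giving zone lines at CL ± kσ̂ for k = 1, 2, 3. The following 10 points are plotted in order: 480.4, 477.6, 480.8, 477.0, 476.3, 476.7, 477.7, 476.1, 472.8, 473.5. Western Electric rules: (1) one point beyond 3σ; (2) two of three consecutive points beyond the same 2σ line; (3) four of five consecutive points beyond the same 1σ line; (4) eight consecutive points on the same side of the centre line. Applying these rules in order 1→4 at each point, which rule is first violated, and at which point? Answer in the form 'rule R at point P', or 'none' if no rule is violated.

rule 4 at point 8

Zone of each point (C = within 1σ̂, B = 1σ̂–2σ̂, A = 2σ̂–3σ̂, * = beyond 3σ̂; sign = side of CL): 1:+B, 2:+C, 3:+B, 4:+C, 5:+C, 6:+C, 7:+C, 8:+C, 9:-C, 10:-C
Rule 4 (eight consecutive points on the same side of the centre line) is satisfied at point 8.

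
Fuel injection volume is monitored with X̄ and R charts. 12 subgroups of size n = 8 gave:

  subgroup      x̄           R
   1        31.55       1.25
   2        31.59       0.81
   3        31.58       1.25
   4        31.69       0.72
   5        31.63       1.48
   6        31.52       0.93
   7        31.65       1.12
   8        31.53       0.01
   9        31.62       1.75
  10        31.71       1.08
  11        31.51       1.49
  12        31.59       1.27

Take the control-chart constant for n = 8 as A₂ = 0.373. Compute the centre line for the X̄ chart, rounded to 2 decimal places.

X̄̄ = (31.55 + 31.59 + 31.58 + 31.69 + 31.63 + 31.52 + 31.65 + 31.53 + 31.62 + 31.71 + 31.51 + 31.59) / 12 = 379.1700 / 12 = 31.5975
CL = X̄̄ = 31.5975

31.60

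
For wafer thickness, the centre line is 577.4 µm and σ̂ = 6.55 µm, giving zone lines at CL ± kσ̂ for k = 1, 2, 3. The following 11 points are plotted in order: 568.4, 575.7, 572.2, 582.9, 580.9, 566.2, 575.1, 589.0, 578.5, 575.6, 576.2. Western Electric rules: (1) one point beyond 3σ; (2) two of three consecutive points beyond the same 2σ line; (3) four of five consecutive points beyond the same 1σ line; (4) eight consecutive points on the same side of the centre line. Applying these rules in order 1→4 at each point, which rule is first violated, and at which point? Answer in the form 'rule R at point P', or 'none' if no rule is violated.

none

Zone of each point (C = within 1σ̂, B = 1σ̂–2σ̂, A = 2σ̂–3σ̂, * = beyond 3σ̂; sign = side of CL): 1:-B, 2:-C, 3:-C, 4:+C, 5:+C, 6:-B, 7:-C, 8:+B, 9:+C, 10:-C, 11:-C
No rule fires across all 11 points.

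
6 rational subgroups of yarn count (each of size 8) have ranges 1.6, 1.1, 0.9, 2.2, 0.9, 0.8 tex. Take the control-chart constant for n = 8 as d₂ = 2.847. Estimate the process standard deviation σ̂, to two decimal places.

0.44

R̄ = (1.6 + 1.1 + 0.9 + 2.2 + 0.9 + 0.8) / 6 = 1.2500
σ̂ = R̄ / d₂ = 1.2500 / 2.847 = 0.4391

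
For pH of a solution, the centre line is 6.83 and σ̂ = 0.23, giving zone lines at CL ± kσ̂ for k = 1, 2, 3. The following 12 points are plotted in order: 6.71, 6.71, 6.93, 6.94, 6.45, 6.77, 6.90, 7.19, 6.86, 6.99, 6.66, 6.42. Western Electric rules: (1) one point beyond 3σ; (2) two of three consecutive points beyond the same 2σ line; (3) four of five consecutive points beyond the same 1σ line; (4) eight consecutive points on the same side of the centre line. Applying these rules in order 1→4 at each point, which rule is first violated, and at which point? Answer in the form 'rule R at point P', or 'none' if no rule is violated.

Zone of each point (C = within 1σ̂, B = 1σ̂–2σ̂, A = 2σ̂–3σ̂, * = beyond 3σ̂; sign = side of CL): 1:-C, 2:-C, 3:+C, 4:+C, 5:-B, 6:-C, 7:+C, 8:+B, 9:+C, 10:+C, 11:-C, 12:-B
No rule fires across all 12 points.

none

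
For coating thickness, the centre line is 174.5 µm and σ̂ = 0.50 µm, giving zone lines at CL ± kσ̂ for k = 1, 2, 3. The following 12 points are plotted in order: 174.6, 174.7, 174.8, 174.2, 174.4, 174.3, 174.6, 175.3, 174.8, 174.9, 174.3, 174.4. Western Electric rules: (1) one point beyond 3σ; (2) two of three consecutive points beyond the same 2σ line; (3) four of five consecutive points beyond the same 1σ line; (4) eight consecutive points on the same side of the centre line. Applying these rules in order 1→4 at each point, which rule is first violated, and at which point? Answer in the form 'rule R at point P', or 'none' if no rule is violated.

none

Zone of each point (C = within 1σ̂, B = 1σ̂–2σ̂, A = 2σ̂–3σ̂, * = beyond 3σ̂; sign = side of CL): 1:+C, 2:+C, 3:+C, 4:-C, 5:-C, 6:-C, 7:+C, 8:+B, 9:+C, 10:+C, 11:-C, 12:-C
No rule fires across all 12 points.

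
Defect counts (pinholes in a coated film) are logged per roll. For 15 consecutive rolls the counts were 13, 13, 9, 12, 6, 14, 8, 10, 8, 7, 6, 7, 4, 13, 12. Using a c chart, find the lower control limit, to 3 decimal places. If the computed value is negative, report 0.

c̄ = (13 + 13 + 9 + 12 + 6 + 14 + 8 + 10 + 8 + 7 + 6 + 7 + 4 + 13 + 12) / 15 = 142 / 15 = 9.4667
LCL = c̄ − 3√c̄ = 9.4667 − 3 × 3.0768 = 0.2363

0.236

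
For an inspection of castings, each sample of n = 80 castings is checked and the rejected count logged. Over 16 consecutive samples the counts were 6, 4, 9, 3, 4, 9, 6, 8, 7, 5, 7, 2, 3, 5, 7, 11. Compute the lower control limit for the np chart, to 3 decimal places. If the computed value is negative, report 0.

p̄ = Σdᵢ / (k·n) = 96 / (16 × 80) = 0.07500
LCL = np̄ − 3·√(np̄(1−p̄)) = 6.0000 − 3 × 2.3558 = -1.0675 → 0 (negative, so LCL = 0)

0.000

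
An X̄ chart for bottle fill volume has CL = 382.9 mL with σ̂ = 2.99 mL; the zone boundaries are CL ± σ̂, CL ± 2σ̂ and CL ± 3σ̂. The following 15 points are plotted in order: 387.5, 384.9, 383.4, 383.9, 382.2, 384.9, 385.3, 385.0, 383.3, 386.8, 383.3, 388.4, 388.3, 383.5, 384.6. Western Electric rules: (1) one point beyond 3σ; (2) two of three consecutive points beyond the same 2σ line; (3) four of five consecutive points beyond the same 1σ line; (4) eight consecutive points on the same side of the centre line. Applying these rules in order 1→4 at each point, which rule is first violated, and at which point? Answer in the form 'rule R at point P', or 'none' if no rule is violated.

Zone of each point (C = within 1σ̂, B = 1σ̂–2σ̂, A = 2σ̂–3σ̂, * = beyond 3σ̂; sign = side of CL): 1:+B, 2:+C, 3:+C, 4:+C, 5:-C, 6:+C, 7:+C, 8:+C, 9:+C, 10:+B, 11:+C, 12:+B, 13:+B, 14:+C, 15:+C
Rule 4 (eight consecutive points on the same side of the centre line) is satisfied at point 13.

rule 4 at point 13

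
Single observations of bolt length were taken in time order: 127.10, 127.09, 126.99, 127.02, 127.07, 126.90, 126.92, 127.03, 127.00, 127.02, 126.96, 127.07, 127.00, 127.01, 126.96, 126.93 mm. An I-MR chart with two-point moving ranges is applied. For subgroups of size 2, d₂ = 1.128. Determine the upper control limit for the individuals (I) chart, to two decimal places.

X̄ = (127.10 + 127.09 + 126.99 + 127.02 + 127.07 + 126.90 + 126.92 + 127.03 + 127.00 + 127.02 + 126.96 + 127.07 + 127.00 + 127.01 + 126.96 + 126.93) / 16 = 127.0044
Moving ranges: 0.01, 0.10, 0.03, 0.05, 0.17, 0.02, 0.11, 0.03, 0.02, 0.06, 0.11, 0.07, 0.01, 0.05, 0.03; M̄R̄ = 0.8700 / 15 = 0.0580
UCL = X̄ + 3·M̄R̄/d₂ = 127.0044 + 3 × 0.0580 / 1.128 = 127.1586

127.16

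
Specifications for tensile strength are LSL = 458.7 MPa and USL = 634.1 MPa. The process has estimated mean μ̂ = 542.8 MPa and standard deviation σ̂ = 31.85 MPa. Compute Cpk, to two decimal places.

0.88

Cpu = (USL − μ̂) / (3σ̂) = (634.1 − 542.8) / (3 × 31.85) = 0.9555; Cpl = (μ̂ − LSL) / (3σ̂) = (542.8 − 458.7) / (3 × 31.85) = 0.8802; Cpk = min(Cpu, Cpl) = 0.8802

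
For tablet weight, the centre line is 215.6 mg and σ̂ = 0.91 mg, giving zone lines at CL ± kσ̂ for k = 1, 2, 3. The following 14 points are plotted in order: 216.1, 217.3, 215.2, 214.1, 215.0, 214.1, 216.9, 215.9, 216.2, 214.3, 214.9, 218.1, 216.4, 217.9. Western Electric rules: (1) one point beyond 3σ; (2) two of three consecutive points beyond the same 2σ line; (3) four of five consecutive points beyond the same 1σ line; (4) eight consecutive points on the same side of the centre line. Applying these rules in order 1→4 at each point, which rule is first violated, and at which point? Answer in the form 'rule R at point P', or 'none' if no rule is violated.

rule 2 at point 14

Zone of each point (C = within 1σ̂, B = 1σ̂–2σ̂, A = 2σ̂–3σ̂, * = beyond 3σ̂; sign = side of CL): 1:+C, 2:+B, 3:-C, 4:-B, 5:-C, 6:-B, 7:+B, 8:+C, 9:+C, 10:-B, 11:-C, 12:+A, 13:+C, 14:+A
Rule 2 (two of three consecutive points beyond the same 2σ limit) is satisfied at point 14.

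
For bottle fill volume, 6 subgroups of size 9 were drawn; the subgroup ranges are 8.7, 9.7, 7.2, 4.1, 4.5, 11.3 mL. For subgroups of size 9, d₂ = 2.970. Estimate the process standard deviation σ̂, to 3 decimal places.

R̄ = (8.7 + 9.7 + 7.2 + 4.1 + 4.5 + 11.3) / 6 = 7.5833
σ̂ = R̄ / d₂ = 7.5833 / 2.970 = 2.5533

2.553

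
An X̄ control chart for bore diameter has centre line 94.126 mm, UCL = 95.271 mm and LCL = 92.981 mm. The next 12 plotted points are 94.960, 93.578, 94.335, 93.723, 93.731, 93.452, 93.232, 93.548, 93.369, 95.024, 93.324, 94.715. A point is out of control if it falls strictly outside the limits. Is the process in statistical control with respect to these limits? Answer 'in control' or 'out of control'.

All 12 points lie within [92.981, 95.271].

in control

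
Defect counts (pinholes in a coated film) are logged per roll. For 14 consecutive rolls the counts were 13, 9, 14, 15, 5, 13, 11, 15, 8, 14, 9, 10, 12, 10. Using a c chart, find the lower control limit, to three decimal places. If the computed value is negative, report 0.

1.207

c̄ = (13 + 9 + 14 + 15 + 5 + 13 + 11 + 15 + 8 + 14 + 9 + 10 + 12 + 10) / 14 = 158 / 14 = 11.2857
LCL = c̄ − 3√c̄ = 11.2857 − 3 × 3.3594 = 1.2074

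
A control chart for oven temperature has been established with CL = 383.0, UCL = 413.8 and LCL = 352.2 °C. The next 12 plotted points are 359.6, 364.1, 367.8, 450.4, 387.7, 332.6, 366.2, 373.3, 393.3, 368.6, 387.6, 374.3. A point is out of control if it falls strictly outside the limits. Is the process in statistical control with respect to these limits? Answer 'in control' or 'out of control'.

out of control

Compare each point to [352.2, 413.8]: sample 4 = 450.4 > UCL; sample 6 = 332.6 < LCL.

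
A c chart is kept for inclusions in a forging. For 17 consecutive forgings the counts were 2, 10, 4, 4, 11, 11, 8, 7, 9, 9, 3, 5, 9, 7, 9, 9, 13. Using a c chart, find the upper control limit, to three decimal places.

c̄ = (2 + 10 + 4 + 4 + 11 + 11 + 8 + 7 + 9 + 9 + 3 + 5 + 9 + 7 + 9 + 9 + 13) / 17 = 130 / 17 = 7.6471
UCL = c̄ + 3√c̄ = 7.6471 + 3 × √7.6471 = 7.6471 + 3 × 2.7653 = 15.9431

15.943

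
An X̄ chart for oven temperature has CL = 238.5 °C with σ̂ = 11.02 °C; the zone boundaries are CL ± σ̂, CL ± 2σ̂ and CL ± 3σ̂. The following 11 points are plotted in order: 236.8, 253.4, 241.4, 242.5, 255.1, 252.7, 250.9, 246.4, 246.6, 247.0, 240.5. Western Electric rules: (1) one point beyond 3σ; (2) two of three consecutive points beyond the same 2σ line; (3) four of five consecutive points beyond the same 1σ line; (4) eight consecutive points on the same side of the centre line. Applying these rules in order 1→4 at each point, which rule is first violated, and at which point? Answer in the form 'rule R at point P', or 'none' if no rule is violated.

rule 4 at point 9

Zone of each point (C = within 1σ̂, B = 1σ̂–2σ̂, A = 2σ̂–3σ̂, * = beyond 3σ̂; sign = side of CL): 1:-C, 2:+B, 3:+C, 4:+C, 5:+B, 6:+B, 7:+B, 8:+C, 9:+C, 10:+C, 11:+C
Rule 4 (eight consecutive points on the same side of the centre line) is satisfied at point 9.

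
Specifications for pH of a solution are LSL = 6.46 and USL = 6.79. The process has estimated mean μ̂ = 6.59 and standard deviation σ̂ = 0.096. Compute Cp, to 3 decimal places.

Cp = (USL − LSL) / (6σ̂) = (6.79 − 6.46) / (6 × 0.096) = 0.3300 / 0.5760 = 0.5729

0.573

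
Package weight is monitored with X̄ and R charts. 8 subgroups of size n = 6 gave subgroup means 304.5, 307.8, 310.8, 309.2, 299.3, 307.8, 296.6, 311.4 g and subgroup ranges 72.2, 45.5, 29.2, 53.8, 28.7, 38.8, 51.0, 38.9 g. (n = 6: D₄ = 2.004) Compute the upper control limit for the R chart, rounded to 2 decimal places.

89.70

R̄ = (72.2 + 45.5 + 29.2 + 53.8 + 28.7 + 38.8 + 51.0 + 38.9) / 8 = 358.1000 / 8 = 44.7625
UCL_R = D₄·R̄ = 2.004 × 44.7625 = 89.7041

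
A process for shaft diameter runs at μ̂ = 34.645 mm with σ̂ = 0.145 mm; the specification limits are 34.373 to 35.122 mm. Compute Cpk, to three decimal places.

Cpu = (USL − μ̂) / (3σ̂) = (35.122 − 34.645) / (3 × 0.145) = 1.0966; Cpl = (μ̂ − LSL) / (3σ̂) = (34.645 − 34.373) / (3 × 0.145) = 0.6253; Cpk = min(Cpu, Cpl) = 0.6253

0.625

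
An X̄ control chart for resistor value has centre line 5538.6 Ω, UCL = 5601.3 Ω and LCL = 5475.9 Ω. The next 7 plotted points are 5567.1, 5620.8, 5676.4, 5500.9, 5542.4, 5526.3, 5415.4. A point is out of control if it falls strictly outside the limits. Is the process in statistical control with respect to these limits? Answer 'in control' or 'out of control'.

out of control

Compare each point to [5475.9, 5601.3]: sample 2 = 5620.8 > UCL; sample 3 = 5676.4 > UCL; sample 7 = 5415.4 < LCL.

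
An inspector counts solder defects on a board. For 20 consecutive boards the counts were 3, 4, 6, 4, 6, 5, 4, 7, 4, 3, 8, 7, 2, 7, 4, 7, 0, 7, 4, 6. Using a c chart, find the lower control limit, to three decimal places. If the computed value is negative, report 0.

c̄ = (3 + 4 + 6 + 4 + 6 + 5 + 4 + 7 + 4 + 3 + 8 + 7 + 2 + 7 + 4 + 7 + 0 + 7 + 4 + 6) / 20 = 98 / 20 = 4.9000
LCL = c̄ − 3√c̄ = 4.9000 − 3 × 2.2136 = -1.7408 → 0 (cannot be negative)

0.000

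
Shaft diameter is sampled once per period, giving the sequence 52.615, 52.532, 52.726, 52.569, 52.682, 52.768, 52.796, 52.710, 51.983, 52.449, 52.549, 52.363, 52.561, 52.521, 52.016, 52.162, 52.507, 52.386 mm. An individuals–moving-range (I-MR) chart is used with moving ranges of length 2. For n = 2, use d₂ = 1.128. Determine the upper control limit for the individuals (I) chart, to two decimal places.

X̄ = (52.615 + 52.532 + 52.726 + 52.569 + 52.682 + 52.768 + 52.796 + 52.710 + 51.983 + 52.449 + 52.549 + 52.363 + 52.561 + 52.521 + 52.016 + 52.162 + 52.507 + 52.386) / 18 = 52.4942
Moving ranges: 0.083, 0.194, 0.157, 0.113, 0.086, 0.028, 0.086, 0.727, 0.466, 0.100, 0.186, 0.198, 0.040, 0.505, 0.146, 0.345, 0.121; M̄R̄ = 3.5810 / 17 = 0.2106
UCL = X̄ + 3·M̄R̄/d₂ = 52.4942 + 3 × 0.2106 / 1.128 = 53.0544

53.05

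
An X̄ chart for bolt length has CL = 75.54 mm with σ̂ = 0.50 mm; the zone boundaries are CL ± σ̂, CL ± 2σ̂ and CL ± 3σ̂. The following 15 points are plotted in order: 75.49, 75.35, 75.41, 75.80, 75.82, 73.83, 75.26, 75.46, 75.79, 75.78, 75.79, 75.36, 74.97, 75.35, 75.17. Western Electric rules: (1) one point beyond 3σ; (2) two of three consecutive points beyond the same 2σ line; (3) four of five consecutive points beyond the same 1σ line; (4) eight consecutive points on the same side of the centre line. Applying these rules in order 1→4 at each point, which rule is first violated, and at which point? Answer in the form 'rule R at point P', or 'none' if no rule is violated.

Zone of each point (C = within 1σ̂, B = 1σ̂–2σ̂, A = 2σ̂–3σ̂, * = beyond 3σ̂; sign = side of CL): 1:-C, 2:-C, 3:-C, 4:+C, 5:+C, 6:-*, 7:-C, 8:-C, 9:+C, 10:+C, 11:+C, 12:-C, 13:-B, 14:-C, 15:-C
Rule 1 (one point beyond the 3σ limits) is satisfied at point 6.

rule 1 at point 6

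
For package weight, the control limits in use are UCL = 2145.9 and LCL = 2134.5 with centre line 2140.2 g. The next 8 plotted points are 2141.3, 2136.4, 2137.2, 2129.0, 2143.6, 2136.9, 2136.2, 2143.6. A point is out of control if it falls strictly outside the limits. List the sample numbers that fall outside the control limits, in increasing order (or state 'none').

4

Compare each point to [2134.5, 2145.9]: sample 4 = 2129.0 < LCL.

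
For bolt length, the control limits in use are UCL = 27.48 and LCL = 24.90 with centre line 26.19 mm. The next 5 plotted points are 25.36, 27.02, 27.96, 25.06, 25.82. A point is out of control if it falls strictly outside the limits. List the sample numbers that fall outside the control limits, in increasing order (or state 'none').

3

Compare each point to [24.90, 27.48]: sample 3 = 27.96 > UCL.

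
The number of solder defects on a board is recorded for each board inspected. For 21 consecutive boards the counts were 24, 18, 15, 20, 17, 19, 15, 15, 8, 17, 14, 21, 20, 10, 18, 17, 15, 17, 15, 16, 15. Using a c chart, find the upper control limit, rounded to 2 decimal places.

28.65

c̄ = (24 + 18 + 15 + 20 + 17 + 19 + 15 + 15 + 8 + 17 + 14 + 21 + 20 + 10 + 18 + 17 + 15 + 17 + 15 + 16 + 15) / 21 = 346 / 21 = 16.4762
UCL = c̄ + 3√c̄ = 16.4762 + 3 × √16.4762 = 16.4762 + 3 × 4.0591 = 28.6535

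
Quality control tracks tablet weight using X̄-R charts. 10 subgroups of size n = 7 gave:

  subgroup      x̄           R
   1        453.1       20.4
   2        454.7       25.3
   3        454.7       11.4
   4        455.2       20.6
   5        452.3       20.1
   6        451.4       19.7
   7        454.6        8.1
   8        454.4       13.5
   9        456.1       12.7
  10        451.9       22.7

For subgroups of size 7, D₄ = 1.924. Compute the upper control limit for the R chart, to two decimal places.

R̄ = (20.4 + 25.3 + 11.4 + 20.6 + 20.1 + 19.7 + 8.1 + 13.5 + 12.7 + 22.7) / 10 = 174.5000 / 10 = 17.4500
UCL_R = D₄·R̄ = 1.924 × 17.4500 = 33.5738

33.57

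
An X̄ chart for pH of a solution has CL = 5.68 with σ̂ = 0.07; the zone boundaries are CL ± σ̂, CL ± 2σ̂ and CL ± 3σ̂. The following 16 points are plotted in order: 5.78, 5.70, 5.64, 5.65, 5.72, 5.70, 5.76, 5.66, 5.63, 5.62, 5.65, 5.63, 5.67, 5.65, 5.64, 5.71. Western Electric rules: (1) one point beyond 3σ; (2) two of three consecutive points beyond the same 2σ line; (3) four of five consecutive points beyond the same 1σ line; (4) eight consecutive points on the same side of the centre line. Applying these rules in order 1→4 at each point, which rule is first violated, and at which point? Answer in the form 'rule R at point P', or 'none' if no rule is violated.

rule 4 at point 15

Zone of each point (C = within 1σ̂, B = 1σ̂–2σ̂, A = 2σ̂–3σ̂, * = beyond 3σ̂; sign = side of CL): 1:+B, 2:+C, 3:-C, 4:-C, 5:+C, 6:+C, 7:+B, 8:-C, 9:-C, 10:-C, 11:-C, 12:-C, 13:-C, 14:-C, 15:-C, 16:+C
Rule 4 (eight consecutive points on the same side of the centre line) is satisfied at point 15.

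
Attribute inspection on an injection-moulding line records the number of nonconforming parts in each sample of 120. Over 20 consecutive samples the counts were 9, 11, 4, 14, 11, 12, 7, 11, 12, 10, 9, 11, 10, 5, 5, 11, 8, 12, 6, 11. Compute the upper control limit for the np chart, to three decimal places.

18.302

p̄ = Σdᵢ / (k·n) = 189 / (20 × 120) = 0.07875
UCL = np̄ + 3·√(np̄(1−p̄)) = 9.4500 + 3 × √(9.4500×0.92125) = 9.4500 + 3 × 2.9506 = 18.3017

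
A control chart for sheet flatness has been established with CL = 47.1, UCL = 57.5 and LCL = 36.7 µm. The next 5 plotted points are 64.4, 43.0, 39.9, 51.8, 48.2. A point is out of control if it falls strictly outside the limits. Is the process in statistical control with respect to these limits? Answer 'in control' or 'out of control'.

Compare each point to [36.7, 57.5]: sample 1 = 64.4 > UCL.

out of control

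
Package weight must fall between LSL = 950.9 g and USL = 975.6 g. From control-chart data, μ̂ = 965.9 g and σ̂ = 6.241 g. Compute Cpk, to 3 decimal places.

0.518

Cpu = (USL − μ̂) / (3σ̂) = (975.6 − 965.9) / (3 × 6.241) = 0.5181; Cpl = (μ̂ − LSL) / (3σ̂) = (965.9 − 950.9) / (3 × 6.241) = 0.8012; Cpk = min(Cpu, Cpl) = 0.5181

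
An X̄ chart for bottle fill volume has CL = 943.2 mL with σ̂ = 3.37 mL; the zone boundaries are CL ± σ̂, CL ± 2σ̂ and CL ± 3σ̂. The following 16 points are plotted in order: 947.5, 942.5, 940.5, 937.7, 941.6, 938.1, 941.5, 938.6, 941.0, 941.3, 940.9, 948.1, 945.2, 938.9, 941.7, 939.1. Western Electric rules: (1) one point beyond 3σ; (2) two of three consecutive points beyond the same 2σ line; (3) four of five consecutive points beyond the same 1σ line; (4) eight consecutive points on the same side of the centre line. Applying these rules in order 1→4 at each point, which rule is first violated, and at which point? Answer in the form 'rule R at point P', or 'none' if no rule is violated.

Zone of each point (C = within 1σ̂, B = 1σ̂–2σ̂, A = 2σ̂–3σ̂, * = beyond 3σ̂; sign = side of CL): 1:+B, 2:-C, 3:-C, 4:-B, 5:-C, 6:-B, 7:-C, 8:-B, 9:-C, 10:-C, 11:-C, 12:+B, 13:+C, 14:-B, 15:-C, 16:-B
Rule 4 (eight consecutive points on the same side of the centre line) is satisfied at point 9.

rule 4 at point 9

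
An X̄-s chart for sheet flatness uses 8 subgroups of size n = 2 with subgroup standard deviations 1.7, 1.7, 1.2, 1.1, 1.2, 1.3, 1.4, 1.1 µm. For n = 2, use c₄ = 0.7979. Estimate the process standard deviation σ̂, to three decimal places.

s̄ = (1.7 + 1.7 + 1.2 + 1.1 + 1.2 + 1.3 + 1.4 + 1.1) / 8 = 1.3375
σ̂ = s̄ / c₄ = 1.3375 / 0.7979 = 1.6763

1.676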